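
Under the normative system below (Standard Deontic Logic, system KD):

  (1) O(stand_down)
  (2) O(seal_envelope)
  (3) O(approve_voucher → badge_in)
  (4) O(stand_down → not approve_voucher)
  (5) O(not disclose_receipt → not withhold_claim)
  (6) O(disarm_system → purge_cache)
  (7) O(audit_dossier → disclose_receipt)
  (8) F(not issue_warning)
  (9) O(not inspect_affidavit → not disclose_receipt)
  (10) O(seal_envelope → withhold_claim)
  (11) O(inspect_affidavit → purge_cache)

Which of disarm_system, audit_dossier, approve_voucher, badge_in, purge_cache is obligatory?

Premise 2 states O(seal_envelope) outright.
From O(seal_envelope) and premise 10, O(seal_envelope → withhold_claim), we obtain O(withhold_claim).
The contrapositive of premise 5 (O(not disclose_receipt → not withhold_claim)) is O(withhold_claim → disclose_receipt), and O(withhold_claim) is already established, so O(disclose_receipt).
Premise 9 is O(not inspect_affidavit → not disclose_receipt); contrapositively O(disclose_receipt → inspect_affidavit). Since O(disclose_receipt) holds, K gives O(inspect_affidavit).
With premise 11, O(inspect_affidavit → purge_cache), the K-axiom yields O(purge_cache).
So O(purge_cache) holds — purge_cache is obligatory. None of the other listed options is made obligatory by any chain of premises.

purge_cache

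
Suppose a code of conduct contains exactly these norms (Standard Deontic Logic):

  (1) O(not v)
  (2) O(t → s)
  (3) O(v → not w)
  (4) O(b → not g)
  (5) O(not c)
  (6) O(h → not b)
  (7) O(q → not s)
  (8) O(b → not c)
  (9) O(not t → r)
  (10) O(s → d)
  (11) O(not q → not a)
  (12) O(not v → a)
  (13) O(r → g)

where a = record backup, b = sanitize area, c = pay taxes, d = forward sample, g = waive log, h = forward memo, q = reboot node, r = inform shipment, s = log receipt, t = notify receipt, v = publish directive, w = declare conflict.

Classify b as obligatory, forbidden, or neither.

Premise 1 states O(not v) outright.
Premise 12 is O(not v → a); since O(not v), deontic closure gives O(a).
Premise 11, O(not q → not a), contraposes to O(a → q); with O(a) we get O(q).
From O(q) and premise 7, O(q → not s), we obtain O(not s).
Premise 2, O(t → s), contraposes to O(not s → not t); with O(not s) we get O(not t).
Premise 9 is O(not t → r); since O(not t), deontic closure gives O(r).
With premise 13, O(r → g), the K-axiom yields O(g).
The contrapositive of premise 4 (O(b → not g)) is O(g → not b), and O(g) is already established, so O(not b).
Premises 3, 5, 6, 8, 10 do not contribute to this derivation.
Thus O(not b), which is F(b): b is forbidden.

Forbidden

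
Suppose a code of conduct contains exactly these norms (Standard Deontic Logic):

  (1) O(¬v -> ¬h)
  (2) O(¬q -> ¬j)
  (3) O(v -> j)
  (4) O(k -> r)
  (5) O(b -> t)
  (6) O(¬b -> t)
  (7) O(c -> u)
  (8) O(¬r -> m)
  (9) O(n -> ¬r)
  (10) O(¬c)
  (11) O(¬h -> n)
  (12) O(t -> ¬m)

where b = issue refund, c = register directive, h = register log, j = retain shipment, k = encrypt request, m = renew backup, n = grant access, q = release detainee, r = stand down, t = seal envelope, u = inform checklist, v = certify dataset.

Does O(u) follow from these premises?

No

Premise 7 is O(c -> u), but O(c) is not derivable from the premises, so it does not yield O(u).
No other premise forces O(u). An ideal world satisfying every premise can still have u false, so O(u) is not derivable.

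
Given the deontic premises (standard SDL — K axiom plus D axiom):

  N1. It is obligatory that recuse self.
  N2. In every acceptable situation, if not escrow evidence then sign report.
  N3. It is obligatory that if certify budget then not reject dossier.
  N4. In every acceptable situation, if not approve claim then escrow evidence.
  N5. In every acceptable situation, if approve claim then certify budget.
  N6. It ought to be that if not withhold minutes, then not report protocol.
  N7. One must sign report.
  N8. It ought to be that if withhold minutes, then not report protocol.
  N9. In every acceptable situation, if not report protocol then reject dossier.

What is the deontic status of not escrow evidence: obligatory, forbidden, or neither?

Forbidden

By case analysis on withhold_minutes: premise 8 gives O(withhold_minutes → ¬report_protocol) and premise 6 gives O(¬withhold_minutes → ¬report_protocol), so O(¬report_protocol) either way.
Applying K to premise 9 (O(¬report_protocol → reject_dossier)) and O(¬report_protocol) yields O(reject_dossier).
Premise 3, O(certify_budget → ¬reject_dossier), contraposes to O(reject_dossier → ¬certify_budget); with O(reject_dossier) we get O(¬certify_budget).
The contrapositive of premise 5 (O(approve_claim → certify_budget)) is O(¬certify_budget → ¬approve_claim), and O(¬certify_budget) is already established, so O(¬approve_claim).
Premise 4 is O(¬approve_claim → escrow_evidence); since O(¬approve_claim), deontic closure gives O(escrow_evidence).
Premises 1, 2, 7 do not contribute to this derivation.
Thus O(escrow_evidence), which is F(¬escrow_evidence): ¬escrow_evidence is forbidden.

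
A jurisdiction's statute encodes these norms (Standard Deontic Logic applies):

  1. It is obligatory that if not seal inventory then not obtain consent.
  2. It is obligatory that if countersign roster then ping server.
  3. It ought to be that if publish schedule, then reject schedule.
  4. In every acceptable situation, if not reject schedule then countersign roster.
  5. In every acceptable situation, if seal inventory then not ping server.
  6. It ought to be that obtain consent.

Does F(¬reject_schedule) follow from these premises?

Yes

Premise 6 gives O(obtain_consent).
Premise 1 is O(¬seal_inventory → ¬obtain_consent); contrapositively O(obtain_consent → seal_inventory). Since O(obtain_consent) holds, K gives O(seal_inventory).
Applying K to premise 5 (O(seal_inventory → ¬ping_server)) and O(seal_inventory) yields O(¬ping_server).
Premise 2 is O(countersign_roster → ping_server); contrapositively O(¬ping_server → ¬countersign_roster). Since O(¬ping_server) holds, K gives O(¬countersign_roster).
Premise 4 is O(¬reject_schedule → countersign_roster); contrapositively O(¬countersign_roster → reject_schedule). Since O(¬countersign_roster) holds, K gives O(reject_schedule).
Premise 3 does not contribute to this derivation.
So O(reject_schedule) holds, i.e. F(¬reject_schedule). The claim follows.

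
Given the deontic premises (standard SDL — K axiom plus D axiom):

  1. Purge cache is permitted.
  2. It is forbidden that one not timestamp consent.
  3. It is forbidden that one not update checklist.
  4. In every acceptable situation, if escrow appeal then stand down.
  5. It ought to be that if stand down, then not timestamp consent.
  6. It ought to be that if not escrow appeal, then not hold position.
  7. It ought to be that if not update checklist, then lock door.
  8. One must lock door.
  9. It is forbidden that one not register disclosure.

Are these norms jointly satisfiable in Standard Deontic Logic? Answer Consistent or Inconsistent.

Premise 7 is O(¬update_checklist → lock_door); even if O(lock_door) held, inferring O(¬update_checklist) would be affirming the consequent — invalid.
So O(¬update_checklist) is not derivable, and the apparent clash with O(update_checklist) does not arise.
A world satisfying every obligation exists (e.g. escrow_appeal=false, hold_position=false, lock_door=true, purge_cache=false, register_disclosure=true, stand_down=false, timestamp_consent=true, update_checklist=true); no atom is both obligatory and forbidden, so the set is consistent.

Consistent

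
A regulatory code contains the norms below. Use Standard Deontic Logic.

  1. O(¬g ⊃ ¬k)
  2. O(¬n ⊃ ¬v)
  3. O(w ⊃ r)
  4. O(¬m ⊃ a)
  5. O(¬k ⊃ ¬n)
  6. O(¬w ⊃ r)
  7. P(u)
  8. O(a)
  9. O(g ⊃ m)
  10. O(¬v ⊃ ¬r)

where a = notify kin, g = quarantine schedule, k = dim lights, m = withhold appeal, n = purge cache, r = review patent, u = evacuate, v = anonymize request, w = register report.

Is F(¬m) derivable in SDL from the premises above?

Yes

Premises 3 and 6 are O(w ⊃ r) and O(¬w ⊃ r); every ideal world satisfies w or ¬w, so in either case r holds — hence O(r).
The contrapositive of premise 10 (O(¬v ⊃ ¬r)) is O(r ⊃ v), and O(r) is already established, so O(v).
The contrapositive of premise 2 (O(¬n ⊃ ¬v)) is O(v ⊃ n), and O(v) is already established, so O(n).
Premise 5, O(¬k ⊃ ¬n), contraposes to O(n ⊃ k); with O(n) we get O(k).
The contrapositive of premise 1 (O(¬g ⊃ ¬k)) is O(k ⊃ g), and O(k) is already established, so O(g).
With premise 9, O(g ⊃ m), the K-axiom yields O(m).
Premises 4, 7, 8 do not contribute to this derivation.
So O(m) holds, i.e. F(¬m). The claim follows.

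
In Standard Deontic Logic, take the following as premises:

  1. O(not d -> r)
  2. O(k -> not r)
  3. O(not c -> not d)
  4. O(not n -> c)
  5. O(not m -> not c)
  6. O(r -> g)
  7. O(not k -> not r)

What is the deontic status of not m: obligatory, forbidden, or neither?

Forbidden

Premises 7 and 2 cover both cases: O(not k -> not r) and O(k -> not r). Since not k ∨ k is a tautology, O(not r) follows.
Premise 1 is O(not d -> r); contrapositively O(not r -> d). Since O(not r) holds, K gives O(d).
Premise 3 is O(not c -> not d); contrapositively O(d -> c). Since O(d) holds, K gives O(c).
Premise 5 is O(not m -> not c); contrapositively O(c -> m). Since O(c) holds, K gives O(m).
Premises 4, 6 do not contribute to this derivation.
Thus O(m), which is F(not m): not m is forbidden.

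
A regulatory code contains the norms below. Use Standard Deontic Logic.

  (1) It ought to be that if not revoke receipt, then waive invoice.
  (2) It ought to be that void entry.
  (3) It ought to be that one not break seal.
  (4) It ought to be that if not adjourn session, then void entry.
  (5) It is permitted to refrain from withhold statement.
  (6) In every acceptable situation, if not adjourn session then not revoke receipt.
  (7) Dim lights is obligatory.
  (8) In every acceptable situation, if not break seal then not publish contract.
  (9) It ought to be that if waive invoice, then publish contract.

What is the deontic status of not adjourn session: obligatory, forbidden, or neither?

Forbidden

Premise 3 states O(¬break_seal) outright.
With premise 8, O(¬break_seal → ¬publish_contract), the K-axiom yields O(¬publish_contract).
Premise 9, O(waive_invoice → publish_contract), contraposes to O(¬publish_contract → ¬waive_invoice); with O(¬publish_contract) we get O(¬waive_invoice).
Premise 1, O(¬revoke_receipt → waive_invoice), contraposes to O(¬waive_invoice → revoke_receipt); with O(¬waive_invoice) we get O(revoke_receipt).
The contrapositive of premise 6 (O(¬adjourn_session → ¬revoke_receipt)) is O(revoke_receipt → adjourn_session), and O(revoke_receipt) is already established, so O(adjourn_session).
Premises 2, 4, 5, 7 do not contribute to this derivation.
Thus O(adjourn_session), which is F(¬adjourn_session): ¬adjourn_session is forbidden.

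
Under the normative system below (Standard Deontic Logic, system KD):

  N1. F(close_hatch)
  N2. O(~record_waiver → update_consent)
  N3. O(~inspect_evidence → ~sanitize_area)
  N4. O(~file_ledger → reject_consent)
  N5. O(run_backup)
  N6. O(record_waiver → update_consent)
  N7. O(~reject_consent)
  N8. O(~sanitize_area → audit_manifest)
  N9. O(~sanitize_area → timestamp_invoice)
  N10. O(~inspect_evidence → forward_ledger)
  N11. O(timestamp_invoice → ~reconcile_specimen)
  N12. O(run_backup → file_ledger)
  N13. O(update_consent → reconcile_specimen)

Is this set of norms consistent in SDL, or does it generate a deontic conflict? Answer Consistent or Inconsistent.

Consistent

Premise 4 is O(~file_ledger → reject_consent), but O(~file_ledger) is not derivable from the premises, so it does not yield O(reject_consent).
So O(reject_consent) is not derivable, and the apparent clash with O(~reject_consent) does not arise.
A world satisfying every obligation exists (e.g. audit_manifest=false, close_hatch=false, file_ledger=true, forward_ledger=false, inspect_evidence=true, reconcile_specimen=true, record_waiver=false, reject_consent=false, run_backup=true, sanitize_area=true, timestamp_invoice=false, update_consent=true); no atom is both obligatory and forbidden, so the set is consistent.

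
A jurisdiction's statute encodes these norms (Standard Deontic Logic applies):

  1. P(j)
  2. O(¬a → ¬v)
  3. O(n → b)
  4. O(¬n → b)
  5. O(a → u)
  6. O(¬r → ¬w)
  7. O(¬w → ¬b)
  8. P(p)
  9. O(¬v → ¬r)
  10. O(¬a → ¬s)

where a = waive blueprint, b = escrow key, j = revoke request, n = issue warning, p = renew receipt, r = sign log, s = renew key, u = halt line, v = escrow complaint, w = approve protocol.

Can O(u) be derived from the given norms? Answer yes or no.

Yes

Premises 4 and 3 are O(¬n → b) and O(n → b); every ideal world satisfies ¬n or n, so in either case b holds — hence O(b).
Premise 7, O(¬w → ¬b), contraposes to O(b → w); with O(b) we get O(w).
The contrapositive of premise 6 (O(¬r → ¬w)) is O(w → r), and O(w) is already established, so O(r).
Premise 9, O(¬v → ¬r), contraposes to O(r → v); with O(r) we get O(v).
Premise 2, O(¬a → ¬v), contraposes to O(v → a); with O(v) we get O(a).
From O(a) and premise 5, O(a → u), we obtain O(u).
Premises 1, 8, 10 do not contribute to this derivation.
So O(u) follows.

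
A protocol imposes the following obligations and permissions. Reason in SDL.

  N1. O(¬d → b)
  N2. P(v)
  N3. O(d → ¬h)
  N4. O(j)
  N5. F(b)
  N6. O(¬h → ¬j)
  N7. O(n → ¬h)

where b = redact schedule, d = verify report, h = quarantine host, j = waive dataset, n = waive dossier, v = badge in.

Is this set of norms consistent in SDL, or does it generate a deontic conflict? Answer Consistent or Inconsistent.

Premise 5, F(b), is equivalent to O(¬b).
The contrapositive of premise 1 (O(¬d → b)) is O(¬b → d), and O(¬b) is already established, so O(d).
From O(d) and premise 3, O(d → ¬h), we obtain O(¬h).
Applying K to premise 6 (O(¬h → ¬j)) and O(¬h) yields O(¬j).
Yet premise 4 states O(j).
We now have both O(¬j) and O(j) — j is simultaneously obligatory and forbidden, violating the D-axiom.

Inconsistent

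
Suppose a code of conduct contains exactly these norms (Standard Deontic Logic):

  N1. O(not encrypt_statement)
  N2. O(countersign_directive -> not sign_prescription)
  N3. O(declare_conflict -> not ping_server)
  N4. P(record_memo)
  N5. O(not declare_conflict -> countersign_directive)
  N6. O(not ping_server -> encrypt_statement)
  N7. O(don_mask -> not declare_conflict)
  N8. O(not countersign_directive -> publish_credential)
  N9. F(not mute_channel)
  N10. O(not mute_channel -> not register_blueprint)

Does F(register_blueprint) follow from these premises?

Premise 10 is O(not mute_channel -> not register_blueprint), but O(not mute_channel) is not derivable from the premises, so it does not yield O(not register_blueprint).
No other premise forces O(not register_blueprint). An ideal world satisfying every premise can still have register_blueprint true, so F(register_blueprint) is not derivable.

No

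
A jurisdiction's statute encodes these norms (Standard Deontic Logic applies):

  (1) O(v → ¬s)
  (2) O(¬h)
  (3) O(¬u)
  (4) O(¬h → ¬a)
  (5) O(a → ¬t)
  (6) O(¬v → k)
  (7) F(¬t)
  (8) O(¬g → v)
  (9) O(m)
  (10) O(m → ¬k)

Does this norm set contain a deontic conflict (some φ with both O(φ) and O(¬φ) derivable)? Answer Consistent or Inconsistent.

Premise 5 is O(a → ¬t), but O(a) is not derivable from the premises, so it does not yield O(¬t).
So O(¬t) is not derivable, and the apparent clash with O(t) does not arise.
A world satisfying every obligation exists (e.g. a=false, g=false, h=false, k=false, m=true, s=false, t=true, u=false, v=true); no atom is both obligatory and forbidden, so the set is consistent.

Consistent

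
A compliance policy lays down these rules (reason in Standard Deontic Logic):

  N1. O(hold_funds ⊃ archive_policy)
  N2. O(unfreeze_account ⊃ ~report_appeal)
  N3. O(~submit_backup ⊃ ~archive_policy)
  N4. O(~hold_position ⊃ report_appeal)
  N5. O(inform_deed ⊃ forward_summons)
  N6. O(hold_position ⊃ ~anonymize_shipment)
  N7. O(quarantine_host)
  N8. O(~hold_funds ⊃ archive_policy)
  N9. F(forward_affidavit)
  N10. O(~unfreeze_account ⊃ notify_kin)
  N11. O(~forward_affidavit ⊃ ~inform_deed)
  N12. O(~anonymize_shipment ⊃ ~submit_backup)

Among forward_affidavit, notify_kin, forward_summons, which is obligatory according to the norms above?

By case analysis on ~hold_funds: premise 8 gives O(~hold_funds ⊃ archive_policy) and premise 1 gives O(hold_funds ⊃ archive_policy), so O(archive_policy) either way.
Premise 3, O(~submit_backup ⊃ ~archive_policy), contraposes to O(archive_policy ⊃ submit_backup); with O(archive_policy) we get O(submit_backup).
Premise 12, O(~anonymize_shipment ⊃ ~submit_backup), contraposes to O(submit_backup ⊃ anonymize_shipment); with O(submit_backup) we get O(anonymize_shipment).
Premise 6, O(hold_position ⊃ ~anonymize_shipment), contraposes to O(anonymize_shipment ⊃ ~hold_position); with O(anonymize_shipment) we get O(~hold_position).
From O(~hold_position) and premise 4, O(~hold_position ⊃ report_appeal), we obtain O(report_appeal).
Premise 2 is O(unfreeze_account ⊃ ~report_appeal); contrapositively O(report_appeal ⊃ ~unfreeze_account). Since O(report_appeal) holds, K gives O(~unfreeze_account).
Applying K to premise 10 (O(~unfreeze_account ⊃ notify_kin)) and O(~unfreeze_account) yields O(notify_kin).
So O(notify_kin) holds — notify_kin is obligatory. None of the other listed options is made obligatory by any chain of premises.

notify_kin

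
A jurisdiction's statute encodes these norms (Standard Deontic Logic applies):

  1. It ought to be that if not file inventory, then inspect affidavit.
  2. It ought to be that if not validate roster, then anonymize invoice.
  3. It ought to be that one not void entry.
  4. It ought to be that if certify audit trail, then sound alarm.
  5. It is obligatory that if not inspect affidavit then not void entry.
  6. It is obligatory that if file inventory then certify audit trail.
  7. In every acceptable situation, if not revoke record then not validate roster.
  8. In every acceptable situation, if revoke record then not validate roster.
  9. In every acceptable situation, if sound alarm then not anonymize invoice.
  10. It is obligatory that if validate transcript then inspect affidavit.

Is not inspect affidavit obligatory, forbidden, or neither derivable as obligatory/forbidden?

Premises 7 and 8 are O(¬revoke_record → ¬validate_roster) and O(revoke_record → ¬validate_roster); every ideal world satisfies ¬revoke_record or revoke_record, so in either case ¬validate_roster holds — hence O(¬validate_roster).
Applying K to premise 2 (O(¬validate_roster → anonymize_invoice)) and O(¬validate_roster) yields O(anonymize_invoice).
The contrapositive of premise 9 (O(sound_alarm → ¬anonymize_invoice)) is O(anonymize_invoice → ¬sound_alarm), and O(anonymize_invoice) is already established, so O(¬sound_alarm).
Premise 4, O(certify_audit_trail → sound_alarm), contraposes to O(¬sound_alarm → ¬certify_audit_trail); with O(¬sound_alarm) we get O(¬certify_audit_trail).
The contrapositive of premise 6 (O(file_inventory → certify_audit_trail)) is O(¬certify_audit_trail → ¬file_inventory), and O(¬certify_audit_trail) is already established, so O(¬file_inventory).
Applying K to premise 1 (O(¬file_inventory → inspect_affidavit)) and O(¬file_inventory) yields O(inspect_affidavit).
Premises 3, 5, 10 do not contribute to this derivation.
Thus O(inspect_affidavit), which is F(¬inspect_affidavit): ¬inspect_affidavit is forbidden.

Forbidden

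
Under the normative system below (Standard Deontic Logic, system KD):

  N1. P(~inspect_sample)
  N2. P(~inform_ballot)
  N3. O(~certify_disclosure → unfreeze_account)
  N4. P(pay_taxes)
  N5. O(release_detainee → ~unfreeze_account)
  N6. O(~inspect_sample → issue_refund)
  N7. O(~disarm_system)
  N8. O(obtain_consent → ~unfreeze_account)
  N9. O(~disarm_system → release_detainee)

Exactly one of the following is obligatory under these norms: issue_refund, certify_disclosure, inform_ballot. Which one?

certify_disclosure

Premise 7 gives O(~disarm_system).
Applying K to premise 9 (O(~disarm_system → release_detainee)) and O(~disarm_system) yields O(release_detainee).
With premise 5, O(release_detainee → ~unfreeze_account), the K-axiom yields O(~unfreeze_account).
Premise 3, O(~certify_disclosure → unfreeze_account), contraposes to O(~unfreeze_account → certify_disclosure); with O(~unfreeze_account) we get O(certify_disclosure).
So O(certify_disclosure) holds — certify_disclosure is obligatory. None of the other listed options is made obligatory by any chain of premises.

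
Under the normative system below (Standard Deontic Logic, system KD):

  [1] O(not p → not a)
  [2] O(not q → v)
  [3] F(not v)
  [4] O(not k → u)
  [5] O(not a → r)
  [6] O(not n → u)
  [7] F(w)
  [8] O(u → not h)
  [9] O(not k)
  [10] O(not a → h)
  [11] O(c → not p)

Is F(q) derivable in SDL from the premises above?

Premise 2 is O(not q → v); even if O(v) held, inferring O(not q) would be affirming the consequent — invalid.
No other premise forces O(not q). An ideal world satisfying every premise can still have q true, so F(q) is not derivable.

No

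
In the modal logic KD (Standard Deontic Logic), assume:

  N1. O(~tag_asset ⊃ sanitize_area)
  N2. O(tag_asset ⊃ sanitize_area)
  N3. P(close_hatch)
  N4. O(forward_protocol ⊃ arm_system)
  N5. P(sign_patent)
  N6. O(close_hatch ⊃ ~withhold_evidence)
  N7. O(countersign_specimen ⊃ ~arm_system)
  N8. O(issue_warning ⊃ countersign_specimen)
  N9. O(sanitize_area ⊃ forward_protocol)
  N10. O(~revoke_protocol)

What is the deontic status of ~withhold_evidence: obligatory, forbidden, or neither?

Neither

Premise 6 is O(close_hatch ⊃ ~withhold_evidence), but O(close_hatch) is not derivable from the premises (the permission P(close_hatch) asserts only ~O(~close_hatch), not O(close_hatch)), so it does not yield O(~withhold_evidence).
No premise or chain of K-axiom applications forces O(~withhold_evidence), and none forces O(withhold_evidence). So ~withhold_evidence is neither obligatory nor forbidden under these norms.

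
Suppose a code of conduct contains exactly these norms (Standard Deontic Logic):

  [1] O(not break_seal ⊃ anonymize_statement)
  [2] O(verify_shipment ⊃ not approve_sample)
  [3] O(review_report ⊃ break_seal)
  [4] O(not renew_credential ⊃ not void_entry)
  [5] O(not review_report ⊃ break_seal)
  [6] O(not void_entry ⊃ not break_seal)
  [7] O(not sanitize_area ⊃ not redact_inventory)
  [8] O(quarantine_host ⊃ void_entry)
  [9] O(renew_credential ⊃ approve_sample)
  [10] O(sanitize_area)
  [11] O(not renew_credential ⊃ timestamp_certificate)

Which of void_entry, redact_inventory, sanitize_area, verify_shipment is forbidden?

verify_shipment

Premises 3 and 5 cover both cases: O(review_report ⊃ break_seal) and O(not review_report ⊃ break_seal). Since review_report ∨ not review_report is a tautology, O(break_seal) follows.
The contrapositive of premise 6 (O(not void_entry ⊃ not break_seal)) is O(break_seal ⊃ void_entry), and O(break_seal) is already established, so O(void_entry).
Premise 4, O(not renew_credential ⊃ not void_entry), contraposes to O(void_entry ⊃ renew_credential); with O(void_entry) we get O(renew_credential).
Applying K to premise 9 (O(renew_credential ⊃ approve_sample)) and O(renew_credential) yields O(approve_sample).
Premise 2 is O(verify_shipment ⊃ not approve_sample); contrapositively O(approve_sample ⊃ not verify_shipment). Since O(approve_sample) holds, K gives O(not verify_shipment).
So O(not verify_shipment) holds, i.e. verify_shipment is forbidden. None of the other listed options is forbidden under the premises.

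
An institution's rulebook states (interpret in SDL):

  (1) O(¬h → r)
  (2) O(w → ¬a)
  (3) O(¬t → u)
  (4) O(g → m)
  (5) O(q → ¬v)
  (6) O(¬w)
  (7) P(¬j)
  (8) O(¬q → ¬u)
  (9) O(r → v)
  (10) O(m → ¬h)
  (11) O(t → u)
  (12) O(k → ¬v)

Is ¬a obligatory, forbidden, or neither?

Neither

Premise 2 is O(w → ¬a), but O(w) is not derivable from the premises, so it does not yield O(¬a).
No premise or chain of K-axiom applications forces O(¬a), and none forces O(a). So ¬a is neither obligatory nor forbidden under these norms.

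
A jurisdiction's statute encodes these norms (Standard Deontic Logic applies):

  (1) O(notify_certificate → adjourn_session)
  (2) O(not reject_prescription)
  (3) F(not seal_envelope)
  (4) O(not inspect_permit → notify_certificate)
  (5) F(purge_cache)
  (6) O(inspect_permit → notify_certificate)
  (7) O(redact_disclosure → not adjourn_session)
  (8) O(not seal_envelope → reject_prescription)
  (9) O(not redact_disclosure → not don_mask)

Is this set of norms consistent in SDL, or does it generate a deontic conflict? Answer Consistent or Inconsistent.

Premise 8 is O(not seal_envelope → reject_prescription), but O(not seal_envelope) is not derivable from the premises, so it does not yield O(reject_prescription).
So O(reject_prescription) is not derivable, and the apparent clash with O(not reject_prescription) does not arise.
A world satisfying every obligation exists (e.g. adjourn_session=true, don_mask=false, inspect_permit=false, notify_certificate=true, purge_cache=false, redact_disclosure=false, reject_prescription=false, seal_envelope=true); no atom is both obligatory and forbidden, so the set is consistent.

Consistent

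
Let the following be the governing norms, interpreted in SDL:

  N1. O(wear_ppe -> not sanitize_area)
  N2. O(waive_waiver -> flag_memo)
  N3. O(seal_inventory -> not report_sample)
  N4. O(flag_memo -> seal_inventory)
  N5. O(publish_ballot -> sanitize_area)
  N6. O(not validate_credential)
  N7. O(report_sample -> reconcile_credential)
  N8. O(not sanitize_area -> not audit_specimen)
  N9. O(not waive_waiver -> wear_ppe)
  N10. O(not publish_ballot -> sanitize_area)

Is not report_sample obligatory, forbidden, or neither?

Obligatory

Premises 5 and 10 cover both cases: O(publish_ballot -> sanitize_area) and O(not publish_ballot -> sanitize_area). Since publish_ballot ∨ not publish_ballot is a tautology, O(sanitize_area) follows.
Premise 1 is O(wear_ppe -> not sanitize_area); contrapositively O(sanitize_area -> not wear_ppe). Since O(sanitize_area) holds, K gives O(not wear_ppe).
Premise 9 is O(not waive_waiver -> wear_ppe); contrapositively O(not wear_ppe -> waive_waiver). Since O(not wear_ppe) holds, K gives O(waive_waiver).
From O(waive_waiver) and premise 2, O(waive_waiver -> flag_memo), we obtain O(flag_memo).
Premise 4 is O(flag_memo -> seal_inventory); since O(flag_memo), deontic closure gives O(seal_inventory).
With premise 3, O(seal_inventory -> not report_sample), the K-axiom yields O(not report_sample).
Premises 6, 7, 8 do not contribute to this derivation.
Hence not report_sample is obligatory.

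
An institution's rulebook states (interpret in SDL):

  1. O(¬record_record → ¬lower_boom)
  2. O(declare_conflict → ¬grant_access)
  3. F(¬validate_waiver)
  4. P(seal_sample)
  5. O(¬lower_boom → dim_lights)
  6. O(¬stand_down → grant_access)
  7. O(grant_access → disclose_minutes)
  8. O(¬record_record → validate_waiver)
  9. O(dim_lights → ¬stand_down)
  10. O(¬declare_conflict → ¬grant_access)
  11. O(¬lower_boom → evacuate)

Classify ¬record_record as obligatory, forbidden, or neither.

Forbidden

Premises 10 and 2 are O(¬declare_conflict → ¬grant_access) and O(declare_conflict → ¬grant_access); every ideal world satisfies ¬declare_conflict or declare_conflict, so in either case ¬grant_access holds — hence O(¬grant_access).
Premise 6 is O(¬stand_down → grant_access); contrapositively O(¬grant_access → stand_down). Since O(¬grant_access) holds, K gives O(stand_down).
Premise 9, O(dim_lights → ¬stand_down), contraposes to O(stand_down → ¬dim_lights); with O(stand_down) we get O(¬dim_lights).
The contrapositive of premise 5 (O(¬lower_boom → dim_lights)) is O(¬dim_lights → lower_boom), and O(¬dim_lights) is already established, so O(lower_boom).
Premise 1, O(¬record_record → ¬lower_boom), contraposes to O(lower_boom → record_record); with O(lower_boom) we get O(record_record).
Premises 3, 4, 7, 8, 11 do not contribute to this derivation.
Thus O(record_record), which is F(¬record_record): ¬record_record is forbidden.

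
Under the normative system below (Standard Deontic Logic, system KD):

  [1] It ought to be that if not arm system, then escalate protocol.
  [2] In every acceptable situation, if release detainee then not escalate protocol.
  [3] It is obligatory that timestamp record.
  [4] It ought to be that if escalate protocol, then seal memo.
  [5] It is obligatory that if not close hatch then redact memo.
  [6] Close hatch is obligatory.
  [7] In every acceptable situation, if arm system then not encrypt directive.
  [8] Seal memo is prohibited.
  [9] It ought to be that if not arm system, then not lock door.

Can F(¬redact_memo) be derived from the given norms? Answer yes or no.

Premise 5 is O(¬close_hatch → redact_memo), but O(¬close_hatch) is not derivable from the premises, so it does not yield O(redact_memo).
No other premise forces O(redact_memo). An ideal world satisfying every premise can still have ¬redact_memo true, so F(¬redact_memo) is not derivable.

No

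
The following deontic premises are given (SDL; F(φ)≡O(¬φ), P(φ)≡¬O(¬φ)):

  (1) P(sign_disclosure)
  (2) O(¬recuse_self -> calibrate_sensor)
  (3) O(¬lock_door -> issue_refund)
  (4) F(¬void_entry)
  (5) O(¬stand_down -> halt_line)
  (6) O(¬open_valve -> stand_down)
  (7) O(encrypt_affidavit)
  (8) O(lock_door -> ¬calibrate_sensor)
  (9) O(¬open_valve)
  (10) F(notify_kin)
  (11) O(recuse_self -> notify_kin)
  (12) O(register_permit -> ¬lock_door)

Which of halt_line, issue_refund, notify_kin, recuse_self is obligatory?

issue_refund

Premise 10, F(notify_kin), is equivalent to O(¬notify_kin).
Premise 11 is O(recuse_self -> notify_kin); contrapositively O(¬notify_kin -> ¬recuse_self). Since O(¬notify_kin) holds, K gives O(¬recuse_self).
Premise 2 is O(¬recuse_self -> calibrate_sensor); since O(¬recuse_self), deontic closure gives O(calibrate_sensor).
The contrapositive of premise 8 (O(lock_door -> ¬calibrate_sensor)) is O(calibrate_sensor -> ¬lock_door), and O(calibrate_sensor) is already established, so O(¬lock_door).
Premise 3 is O(¬lock_door -> issue_refund); since O(¬lock_door), deontic closure gives O(issue_refund).
So O(issue_refund) holds — issue_refund is obligatory. None of the other listed options is made obligatory by any chain of premises.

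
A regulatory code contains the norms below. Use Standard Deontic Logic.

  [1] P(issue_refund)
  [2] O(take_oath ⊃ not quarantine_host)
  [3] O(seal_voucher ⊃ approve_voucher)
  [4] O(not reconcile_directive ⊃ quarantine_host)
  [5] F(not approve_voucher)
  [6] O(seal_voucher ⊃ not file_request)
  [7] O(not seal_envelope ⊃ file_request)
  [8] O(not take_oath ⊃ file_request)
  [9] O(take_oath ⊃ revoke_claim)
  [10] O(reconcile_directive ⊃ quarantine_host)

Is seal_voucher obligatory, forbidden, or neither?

Premises 4 and 10 cover both cases: O(not reconcile_directive ⊃ quarantine_host) and O(reconcile_directive ⊃ quarantine_host). Since not reconcile_directive ∨ reconcile_directive is a tautology, O(quarantine_host) follows.
Premise 2, O(take_oath ⊃ not quarantine_host), contraposes to O(quarantine_host ⊃ not take_oath); with O(quarantine_host) we get O(not take_oath).
Applying K to premise 8 (O(not take_oath ⊃ file_request)) and O(not take_oath) yields O(file_request).
The contrapositive of premise 6 (O(seal_voucher ⊃ not file_request)) is O(file_request ⊃ not seal_voucher), and O(file_request) is already established, so O(not seal_voucher).
Premises 1, 3, 5, 7, 9 do not contribute to this derivation.
Thus O(not seal_voucher), which is F(seal_voucher): seal_voucher is forbidden.

Forbidden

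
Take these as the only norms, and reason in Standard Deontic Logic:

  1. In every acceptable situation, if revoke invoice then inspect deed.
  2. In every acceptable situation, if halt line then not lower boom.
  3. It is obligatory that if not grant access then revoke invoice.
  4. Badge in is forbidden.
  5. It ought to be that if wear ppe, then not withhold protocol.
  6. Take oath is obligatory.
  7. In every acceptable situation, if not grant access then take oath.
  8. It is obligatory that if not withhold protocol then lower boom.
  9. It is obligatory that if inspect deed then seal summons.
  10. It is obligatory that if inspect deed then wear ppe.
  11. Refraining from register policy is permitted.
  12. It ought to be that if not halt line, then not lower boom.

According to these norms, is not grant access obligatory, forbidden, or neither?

Forbidden

Premises 2 and 12 cover both cases: O(halt_line → ¬lower_boom) and O(¬halt_line → ¬lower_boom). Since halt_line ∨ ¬halt_line is a tautology, O(¬lower_boom) follows.
Premise 8, O(¬withhold_protocol → lower_boom), contraposes to O(¬lower_boom → withhold_protocol); with O(¬lower_boom) we get O(withhold_protocol).
Premise 5, O(wear_ppe → ¬withhold_protocol), contraposes to O(withhold_protocol → ¬wear_ppe); with O(withhold_protocol) we get O(¬wear_ppe).
The contrapositive of premise 10 (O(inspect_deed → wear_ppe)) is O(¬wear_ppe → ¬inspect_deed), and O(¬wear_ppe) is already established, so O(¬inspect_deed).
Premise 1, O(revoke_invoice → inspect_deed), contraposes to O(¬inspect_deed → ¬revoke_invoice); with O(¬inspect_deed) we get O(¬revoke_invoice).
The contrapositive of premise 3 (O(¬grant_access → revoke_invoice)) is O(¬revoke_invoice → grant_access), and O(¬revoke_invoice) is already established, so O(grant_access).
Premises 4, 6, 7, 9, 11 do not contribute to this derivation.
Thus O(grant_access), which is F(¬grant_access): ¬grant_access is forbidden.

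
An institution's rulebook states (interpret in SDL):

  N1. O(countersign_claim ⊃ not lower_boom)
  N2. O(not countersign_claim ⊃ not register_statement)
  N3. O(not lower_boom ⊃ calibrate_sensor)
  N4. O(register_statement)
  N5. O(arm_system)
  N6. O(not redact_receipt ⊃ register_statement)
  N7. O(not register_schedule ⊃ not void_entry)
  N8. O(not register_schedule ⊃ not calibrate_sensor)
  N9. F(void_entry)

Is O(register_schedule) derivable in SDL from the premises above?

Yes

Premise 4 gives O(register_statement).
Premise 2, O(not countersign_claim ⊃ not register_statement), contraposes to O(register_statement ⊃ countersign_claim); with O(register_statement) we get O(countersign_claim).
Applying K to premise 1 (O(countersign_claim ⊃ not lower_boom)) and O(countersign_claim) yields O(not lower_boom).
From O(not lower_boom) and premise 3, O(not lower_boom ⊃ calibrate_sensor), we obtain O(calibrate_sensor).
Premise 8, O(not register_schedule ⊃ not calibrate_sensor), contraposes to O(calibrate_sensor ⊃ register_schedule); with O(calibrate_sensor) we get O(register_schedule).
Premises 5, 6, 7, 9 do not contribute to this derivation.
So O(register_schedule) follows.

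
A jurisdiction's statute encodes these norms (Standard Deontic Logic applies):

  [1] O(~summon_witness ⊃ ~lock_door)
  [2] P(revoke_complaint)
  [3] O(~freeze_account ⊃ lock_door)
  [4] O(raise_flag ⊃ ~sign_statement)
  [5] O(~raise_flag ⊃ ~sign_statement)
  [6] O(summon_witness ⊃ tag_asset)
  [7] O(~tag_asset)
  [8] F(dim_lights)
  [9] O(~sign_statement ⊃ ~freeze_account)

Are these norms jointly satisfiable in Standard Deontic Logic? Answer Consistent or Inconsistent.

Inconsistent

Premises 4 and 5 cover both cases: O(raise_flag ⊃ ~sign_statement) and O(~raise_flag ⊃ ~sign_statement). Since raise_flag ∨ ~raise_flag is a tautology, O(~sign_statement) follows.
With premise 9, O(~sign_statement ⊃ ~freeze_account), the K-axiom yields O(~freeze_account).
Applying K to premise 3 (O(~freeze_account ⊃ lock_door)) and O(~freeze_account) yields O(lock_door).
The contrapositive of premise 1 (O(~summon_witness ⊃ ~lock_door)) is O(lock_door ⊃ summon_witness), and O(lock_door) is already established, so O(summon_witness).
With premise 6, O(summon_witness ⊃ tag_asset), the K-axiom yields O(tag_asset).
Yet premise 7 states O(~tag_asset).
We now have both O(tag_asset) and O(~tag_asset) — tag_asset is simultaneously obligatory and forbidden, violating the D-axiom.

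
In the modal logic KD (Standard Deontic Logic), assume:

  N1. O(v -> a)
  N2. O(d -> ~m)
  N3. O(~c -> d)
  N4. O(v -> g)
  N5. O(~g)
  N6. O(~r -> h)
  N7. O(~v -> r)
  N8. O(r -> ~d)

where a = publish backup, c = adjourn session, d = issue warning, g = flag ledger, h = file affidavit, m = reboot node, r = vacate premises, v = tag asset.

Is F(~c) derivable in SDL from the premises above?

Yes

Premise 5 gives O(~g).
The contrapositive of premise 4 (O(v -> g)) is O(~g -> ~v), and O(~g) is already established, so O(~v).
From O(~v) and premise 7, O(~v -> r), we obtain O(r).
From O(r) and premise 8, O(r -> ~d), we obtain O(~d).
Premise 3 is O(~c -> d); contrapositively O(~d -> c). Since O(~d) holds, K gives O(c).
Premises 1, 2, 6 do not contribute to this derivation.
So O(c) holds, i.e. F(~c). The claim follows.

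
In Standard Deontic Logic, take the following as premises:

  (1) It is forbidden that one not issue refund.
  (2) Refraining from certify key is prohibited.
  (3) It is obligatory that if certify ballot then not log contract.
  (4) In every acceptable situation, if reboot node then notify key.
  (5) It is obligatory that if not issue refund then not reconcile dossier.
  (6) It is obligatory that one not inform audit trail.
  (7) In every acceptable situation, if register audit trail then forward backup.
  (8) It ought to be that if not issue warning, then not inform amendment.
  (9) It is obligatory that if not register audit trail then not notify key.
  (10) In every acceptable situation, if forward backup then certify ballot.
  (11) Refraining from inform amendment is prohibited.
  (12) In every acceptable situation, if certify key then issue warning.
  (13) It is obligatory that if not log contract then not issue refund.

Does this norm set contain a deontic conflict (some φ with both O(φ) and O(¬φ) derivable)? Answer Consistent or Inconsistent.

Consistent

Premise 8 is O(¬issue_warning → ¬inform_amendment), but O(¬issue_warning) is not derivable from the premises, so it does not yield O(¬inform_amendment).
So O(¬inform_amendment) is not derivable, and the apparent clash with O(inform_amendment) does not arise.
A world satisfying every obligation exists (e.g. certify_ballot=false, certify_key=true, forward_backup=false, inform_amendment=true, inform_audit_trail=false, issue_refund=true, issue_warning=true, log_contract=true, notify_key=false, reboot_node=false, reconcile_dossier=false, register_audit_trail=false); no atom is both obligatory and forbidden, so the set is consistent.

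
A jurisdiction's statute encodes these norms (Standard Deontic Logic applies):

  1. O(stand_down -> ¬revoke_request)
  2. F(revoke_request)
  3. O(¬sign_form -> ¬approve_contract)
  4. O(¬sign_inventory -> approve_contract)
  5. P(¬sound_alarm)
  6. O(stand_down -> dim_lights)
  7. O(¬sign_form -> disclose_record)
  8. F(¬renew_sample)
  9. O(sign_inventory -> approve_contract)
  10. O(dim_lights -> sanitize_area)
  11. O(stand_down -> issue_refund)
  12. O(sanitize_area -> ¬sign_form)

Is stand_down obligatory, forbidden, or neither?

By case analysis on ¬sign_inventory: premise 4 gives O(¬sign_inventory -> approve_contract) and premise 9 gives O(sign_inventory -> approve_contract), so O(approve_contract) either way.
Premise 3, O(¬sign_form -> ¬approve_contract), contraposes to O(approve_contract -> sign_form); with O(approve_contract) we get O(sign_form).
Premise 12, O(sanitize_area -> ¬sign_form), contraposes to O(sign_form -> ¬sanitize_area); with O(sign_form) we get O(¬sanitize_area).
The contrapositive of premise 10 (O(dim_lights -> sanitize_area)) is O(¬sanitize_area -> ¬dim_lights), and O(¬sanitize_area) is already established, so O(¬dim_lights).
Premise 6, O(stand_down -> dim_lights), contraposes to O(¬dim_lights -> ¬stand_down); with O(¬dim_lights) we get O(¬stand_down).
Premises 1, 2, 5, 7, 8, 11 do not contribute to this derivation.
Thus O(¬stand_down), which is F(stand_down): stand_down is forbidden.

Forbidden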